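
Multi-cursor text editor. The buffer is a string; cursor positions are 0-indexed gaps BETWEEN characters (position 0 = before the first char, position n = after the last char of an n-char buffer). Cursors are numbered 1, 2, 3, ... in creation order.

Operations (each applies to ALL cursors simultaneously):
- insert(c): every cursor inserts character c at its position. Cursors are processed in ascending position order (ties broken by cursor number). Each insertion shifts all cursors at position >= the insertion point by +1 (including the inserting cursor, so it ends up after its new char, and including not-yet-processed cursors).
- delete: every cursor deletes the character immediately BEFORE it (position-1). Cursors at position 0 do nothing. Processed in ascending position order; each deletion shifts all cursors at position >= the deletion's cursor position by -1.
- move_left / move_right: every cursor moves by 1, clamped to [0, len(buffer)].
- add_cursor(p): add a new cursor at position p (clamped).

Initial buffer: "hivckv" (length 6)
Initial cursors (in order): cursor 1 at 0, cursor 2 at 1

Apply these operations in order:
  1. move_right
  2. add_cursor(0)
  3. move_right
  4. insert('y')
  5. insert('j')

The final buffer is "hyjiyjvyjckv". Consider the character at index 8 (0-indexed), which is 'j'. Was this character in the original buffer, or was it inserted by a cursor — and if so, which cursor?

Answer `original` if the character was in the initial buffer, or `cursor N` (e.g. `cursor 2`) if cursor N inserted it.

Answer: cursor 2

Derivation:
After op 1 (move_right): buffer="hivckv" (len 6), cursors c1@1 c2@2, authorship ......
After op 2 (add_cursor(0)): buffer="hivckv" (len 6), cursors c3@0 c1@1 c2@2, authorship ......
After op 3 (move_right): buffer="hivckv" (len 6), cursors c3@1 c1@2 c2@3, authorship ......
After op 4 (insert('y')): buffer="hyiyvyckv" (len 9), cursors c3@2 c1@4 c2@6, authorship .3.1.2...
After op 5 (insert('j')): buffer="hyjiyjvyjckv" (len 12), cursors c3@3 c1@6 c2@9, authorship .33.11.22...
Authorship (.=original, N=cursor N): . 3 3 . 1 1 . 2 2 . . .
Index 8: author = 2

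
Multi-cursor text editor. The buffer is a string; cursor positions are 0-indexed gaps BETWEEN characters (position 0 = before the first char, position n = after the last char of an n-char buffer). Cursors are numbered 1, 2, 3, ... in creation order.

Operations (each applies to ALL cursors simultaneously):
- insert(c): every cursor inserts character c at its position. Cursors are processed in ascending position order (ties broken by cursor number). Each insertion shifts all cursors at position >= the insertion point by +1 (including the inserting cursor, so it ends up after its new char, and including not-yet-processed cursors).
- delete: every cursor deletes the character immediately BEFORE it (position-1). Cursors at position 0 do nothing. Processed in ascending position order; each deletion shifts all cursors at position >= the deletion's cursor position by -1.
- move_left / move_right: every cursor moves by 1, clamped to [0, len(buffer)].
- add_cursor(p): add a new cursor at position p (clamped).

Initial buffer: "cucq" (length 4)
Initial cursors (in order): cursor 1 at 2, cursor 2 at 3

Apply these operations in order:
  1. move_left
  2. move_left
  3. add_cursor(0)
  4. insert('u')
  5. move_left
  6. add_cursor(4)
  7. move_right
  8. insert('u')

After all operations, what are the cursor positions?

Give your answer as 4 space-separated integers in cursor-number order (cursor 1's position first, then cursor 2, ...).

After op 1 (move_left): buffer="cucq" (len 4), cursors c1@1 c2@2, authorship ....
After op 2 (move_left): buffer="cucq" (len 4), cursors c1@0 c2@1, authorship ....
After op 3 (add_cursor(0)): buffer="cucq" (len 4), cursors c1@0 c3@0 c2@1, authorship ....
After op 4 (insert('u')): buffer="uucuucq" (len 7), cursors c1@2 c3@2 c2@4, authorship 13.2...
After op 5 (move_left): buffer="uucuucq" (len 7), cursors c1@1 c3@1 c2@3, authorship 13.2...
After op 6 (add_cursor(4)): buffer="uucuucq" (len 7), cursors c1@1 c3@1 c2@3 c4@4, authorship 13.2...
After op 7 (move_right): buffer="uucuucq" (len 7), cursors c1@2 c3@2 c2@4 c4@5, authorship 13.2...
After op 8 (insert('u')): buffer="uuuucuuuucq" (len 11), cursors c1@4 c3@4 c2@7 c4@9, authorship 1313.22.4..

Answer: 4 7 4 9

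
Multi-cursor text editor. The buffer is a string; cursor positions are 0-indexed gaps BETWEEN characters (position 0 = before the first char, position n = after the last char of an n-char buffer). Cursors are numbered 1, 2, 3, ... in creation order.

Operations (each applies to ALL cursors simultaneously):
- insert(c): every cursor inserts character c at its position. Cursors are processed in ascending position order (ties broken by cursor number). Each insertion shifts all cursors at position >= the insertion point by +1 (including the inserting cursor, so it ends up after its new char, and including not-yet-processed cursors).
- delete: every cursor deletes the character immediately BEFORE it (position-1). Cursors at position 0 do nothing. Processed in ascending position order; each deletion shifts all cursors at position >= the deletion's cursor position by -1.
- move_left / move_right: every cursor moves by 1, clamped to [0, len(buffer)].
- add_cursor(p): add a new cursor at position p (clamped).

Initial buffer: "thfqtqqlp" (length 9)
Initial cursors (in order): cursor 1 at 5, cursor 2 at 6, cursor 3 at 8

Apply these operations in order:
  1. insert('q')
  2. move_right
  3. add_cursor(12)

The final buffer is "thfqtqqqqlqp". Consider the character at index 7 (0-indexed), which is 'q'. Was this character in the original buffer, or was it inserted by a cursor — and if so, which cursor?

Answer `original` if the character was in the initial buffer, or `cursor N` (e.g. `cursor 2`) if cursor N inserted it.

After op 1 (insert('q')): buffer="thfqtqqqqlqp" (len 12), cursors c1@6 c2@8 c3@11, authorship .....1.2..3.
After op 2 (move_right): buffer="thfqtqqqqlqp" (len 12), cursors c1@7 c2@9 c3@12, authorship .....1.2..3.
After op 3 (add_cursor(12)): buffer="thfqtqqqqlqp" (len 12), cursors c1@7 c2@9 c3@12 c4@12, authorship .....1.2..3.
Authorship (.=original, N=cursor N): . . . . . 1 . 2 . . 3 .
Index 7: author = 2

Answer: cursor 2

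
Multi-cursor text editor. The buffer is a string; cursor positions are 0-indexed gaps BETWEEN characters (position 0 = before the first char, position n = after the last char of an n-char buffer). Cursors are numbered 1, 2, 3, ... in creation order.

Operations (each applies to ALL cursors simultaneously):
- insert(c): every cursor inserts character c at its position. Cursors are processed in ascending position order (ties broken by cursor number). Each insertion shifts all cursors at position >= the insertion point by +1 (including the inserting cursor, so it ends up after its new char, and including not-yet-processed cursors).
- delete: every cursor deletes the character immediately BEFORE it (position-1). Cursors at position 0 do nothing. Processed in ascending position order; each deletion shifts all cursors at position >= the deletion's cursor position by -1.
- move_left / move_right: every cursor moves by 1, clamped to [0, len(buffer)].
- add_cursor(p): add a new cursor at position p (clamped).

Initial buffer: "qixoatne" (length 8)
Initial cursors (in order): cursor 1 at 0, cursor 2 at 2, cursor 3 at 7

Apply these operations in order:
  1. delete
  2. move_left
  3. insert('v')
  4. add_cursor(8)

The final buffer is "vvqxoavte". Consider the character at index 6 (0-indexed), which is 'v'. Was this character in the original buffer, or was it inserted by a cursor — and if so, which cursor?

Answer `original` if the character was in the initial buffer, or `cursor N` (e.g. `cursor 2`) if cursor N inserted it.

After op 1 (delete): buffer="qxoate" (len 6), cursors c1@0 c2@1 c3@5, authorship ......
After op 2 (move_left): buffer="qxoate" (len 6), cursors c1@0 c2@0 c3@4, authorship ......
After op 3 (insert('v')): buffer="vvqxoavte" (len 9), cursors c1@2 c2@2 c3@7, authorship 12....3..
After op 4 (add_cursor(8)): buffer="vvqxoavte" (len 9), cursors c1@2 c2@2 c3@7 c4@8, authorship 12....3..
Authorship (.=original, N=cursor N): 1 2 . . . . 3 . .
Index 6: author = 3

Answer: cursor 3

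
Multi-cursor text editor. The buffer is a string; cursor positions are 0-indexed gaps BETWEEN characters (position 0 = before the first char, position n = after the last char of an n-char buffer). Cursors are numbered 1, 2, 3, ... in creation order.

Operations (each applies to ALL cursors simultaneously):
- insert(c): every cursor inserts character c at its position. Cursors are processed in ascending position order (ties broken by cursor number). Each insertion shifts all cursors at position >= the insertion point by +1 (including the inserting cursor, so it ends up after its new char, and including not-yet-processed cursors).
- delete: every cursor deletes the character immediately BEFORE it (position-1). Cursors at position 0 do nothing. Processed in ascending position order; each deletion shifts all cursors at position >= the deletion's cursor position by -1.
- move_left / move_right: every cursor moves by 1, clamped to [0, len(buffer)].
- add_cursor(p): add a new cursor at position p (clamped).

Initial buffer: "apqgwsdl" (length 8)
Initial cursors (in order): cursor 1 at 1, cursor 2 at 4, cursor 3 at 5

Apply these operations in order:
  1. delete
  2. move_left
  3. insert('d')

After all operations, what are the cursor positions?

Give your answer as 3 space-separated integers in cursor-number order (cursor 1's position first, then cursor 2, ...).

After op 1 (delete): buffer="pqsdl" (len 5), cursors c1@0 c2@2 c3@2, authorship .....
After op 2 (move_left): buffer="pqsdl" (len 5), cursors c1@0 c2@1 c3@1, authorship .....
After op 3 (insert('d')): buffer="dpddqsdl" (len 8), cursors c1@1 c2@4 c3@4, authorship 1.23....

Answer: 1 4 4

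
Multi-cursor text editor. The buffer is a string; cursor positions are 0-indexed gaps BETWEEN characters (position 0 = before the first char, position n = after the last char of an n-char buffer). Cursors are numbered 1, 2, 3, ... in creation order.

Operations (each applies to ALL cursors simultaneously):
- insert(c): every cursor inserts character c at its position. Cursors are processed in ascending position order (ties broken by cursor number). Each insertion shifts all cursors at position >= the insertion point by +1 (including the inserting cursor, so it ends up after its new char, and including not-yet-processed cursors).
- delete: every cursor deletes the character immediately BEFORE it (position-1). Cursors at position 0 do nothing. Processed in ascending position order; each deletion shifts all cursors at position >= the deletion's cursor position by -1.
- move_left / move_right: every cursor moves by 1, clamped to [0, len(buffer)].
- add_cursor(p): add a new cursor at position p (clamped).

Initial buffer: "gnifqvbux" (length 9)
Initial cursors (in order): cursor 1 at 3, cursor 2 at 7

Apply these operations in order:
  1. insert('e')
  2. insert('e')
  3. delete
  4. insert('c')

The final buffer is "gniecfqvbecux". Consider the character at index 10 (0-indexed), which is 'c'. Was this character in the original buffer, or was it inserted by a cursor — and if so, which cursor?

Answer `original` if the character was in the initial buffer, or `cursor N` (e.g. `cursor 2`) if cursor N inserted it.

Answer: cursor 2

Derivation:
After op 1 (insert('e')): buffer="gniefqvbeux" (len 11), cursors c1@4 c2@9, authorship ...1....2..
After op 2 (insert('e')): buffer="gnieefqvbeeux" (len 13), cursors c1@5 c2@11, authorship ...11....22..
After op 3 (delete): buffer="gniefqvbeux" (len 11), cursors c1@4 c2@9, authorship ...1....2..
After op 4 (insert('c')): buffer="gniecfqvbecux" (len 13), cursors c1@5 c2@11, authorship ...11....22..
Authorship (.=original, N=cursor N): . . . 1 1 . . . . 2 2 . .
Index 10: author = 2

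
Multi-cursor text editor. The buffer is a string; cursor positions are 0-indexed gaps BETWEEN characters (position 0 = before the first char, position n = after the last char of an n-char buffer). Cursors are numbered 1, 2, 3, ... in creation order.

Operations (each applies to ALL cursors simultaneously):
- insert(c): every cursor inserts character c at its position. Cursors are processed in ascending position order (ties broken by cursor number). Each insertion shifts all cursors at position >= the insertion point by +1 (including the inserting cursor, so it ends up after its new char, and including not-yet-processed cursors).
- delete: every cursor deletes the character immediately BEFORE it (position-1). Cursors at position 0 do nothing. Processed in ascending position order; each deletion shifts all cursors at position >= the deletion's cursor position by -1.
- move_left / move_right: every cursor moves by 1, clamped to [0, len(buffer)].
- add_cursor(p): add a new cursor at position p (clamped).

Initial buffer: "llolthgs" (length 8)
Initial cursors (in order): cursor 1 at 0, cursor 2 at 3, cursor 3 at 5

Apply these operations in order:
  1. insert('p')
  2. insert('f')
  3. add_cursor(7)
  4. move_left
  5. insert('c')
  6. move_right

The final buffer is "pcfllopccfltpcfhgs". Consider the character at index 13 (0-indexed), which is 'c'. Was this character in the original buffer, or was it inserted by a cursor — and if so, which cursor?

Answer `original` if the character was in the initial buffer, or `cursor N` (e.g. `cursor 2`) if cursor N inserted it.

Answer: cursor 3

Derivation:
After op 1 (insert('p')): buffer="pllopltphgs" (len 11), cursors c1@1 c2@5 c3@8, authorship 1...2..3...
After op 2 (insert('f')): buffer="pfllopfltpfhgs" (len 14), cursors c1@2 c2@7 c3@11, authorship 11...22..33...
After op 3 (add_cursor(7)): buffer="pfllopfltpfhgs" (len 14), cursors c1@2 c2@7 c4@7 c3@11, authorship 11...22..33...
After op 4 (move_left): buffer="pfllopfltpfhgs" (len 14), cursors c1@1 c2@6 c4@6 c3@10, authorship 11...22..33...
After op 5 (insert('c')): buffer="pcfllopccfltpcfhgs" (len 18), cursors c1@2 c2@9 c4@9 c3@14, authorship 111...2242..333...
After op 6 (move_right): buffer="pcfllopccfltpcfhgs" (len 18), cursors c1@3 c2@10 c4@10 c3@15, authorship 111...2242..333...
Authorship (.=original, N=cursor N): 1 1 1 . . . 2 2 4 2 . . 3 3 3 . . .
Index 13: author = 3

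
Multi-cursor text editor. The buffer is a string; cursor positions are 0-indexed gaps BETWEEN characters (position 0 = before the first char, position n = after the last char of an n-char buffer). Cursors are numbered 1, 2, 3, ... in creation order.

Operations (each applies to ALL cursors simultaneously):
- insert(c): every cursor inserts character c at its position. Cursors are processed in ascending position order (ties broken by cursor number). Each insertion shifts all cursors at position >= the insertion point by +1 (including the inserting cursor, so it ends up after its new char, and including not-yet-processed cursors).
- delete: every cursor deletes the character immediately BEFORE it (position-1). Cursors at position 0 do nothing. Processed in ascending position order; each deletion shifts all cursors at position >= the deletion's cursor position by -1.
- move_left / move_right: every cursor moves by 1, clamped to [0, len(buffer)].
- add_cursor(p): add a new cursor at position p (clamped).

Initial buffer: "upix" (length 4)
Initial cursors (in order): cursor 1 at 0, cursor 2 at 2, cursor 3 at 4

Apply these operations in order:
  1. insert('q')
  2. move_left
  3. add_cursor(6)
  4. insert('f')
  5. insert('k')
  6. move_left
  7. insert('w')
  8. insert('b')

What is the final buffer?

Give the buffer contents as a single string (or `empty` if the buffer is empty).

After op 1 (insert('q')): buffer="qupqixq" (len 7), cursors c1@1 c2@4 c3@7, authorship 1..2..3
After op 2 (move_left): buffer="qupqixq" (len 7), cursors c1@0 c2@3 c3@6, authorship 1..2..3
After op 3 (add_cursor(6)): buffer="qupqixq" (len 7), cursors c1@0 c2@3 c3@6 c4@6, authorship 1..2..3
After op 4 (insert('f')): buffer="fqupfqixffq" (len 11), cursors c1@1 c2@5 c3@10 c4@10, authorship 11..22..343
After op 5 (insert('k')): buffer="fkqupfkqixffkkq" (len 15), cursors c1@2 c2@7 c3@14 c4@14, authorship 111..222..34343
After op 6 (move_left): buffer="fkqupfkqixffkkq" (len 15), cursors c1@1 c2@6 c3@13 c4@13, authorship 111..222..34343
After op 7 (insert('w')): buffer="fwkqupfwkqixffkwwkq" (len 19), cursors c1@2 c2@8 c3@17 c4@17, authorship 1111..2222..3433443
After op 8 (insert('b')): buffer="fwbkqupfwbkqixffkwwbbkq" (len 23), cursors c1@3 c2@10 c3@21 c4@21, authorship 11111..22222..343343443

Answer: fwbkqupfwbkqixffkwwbbkq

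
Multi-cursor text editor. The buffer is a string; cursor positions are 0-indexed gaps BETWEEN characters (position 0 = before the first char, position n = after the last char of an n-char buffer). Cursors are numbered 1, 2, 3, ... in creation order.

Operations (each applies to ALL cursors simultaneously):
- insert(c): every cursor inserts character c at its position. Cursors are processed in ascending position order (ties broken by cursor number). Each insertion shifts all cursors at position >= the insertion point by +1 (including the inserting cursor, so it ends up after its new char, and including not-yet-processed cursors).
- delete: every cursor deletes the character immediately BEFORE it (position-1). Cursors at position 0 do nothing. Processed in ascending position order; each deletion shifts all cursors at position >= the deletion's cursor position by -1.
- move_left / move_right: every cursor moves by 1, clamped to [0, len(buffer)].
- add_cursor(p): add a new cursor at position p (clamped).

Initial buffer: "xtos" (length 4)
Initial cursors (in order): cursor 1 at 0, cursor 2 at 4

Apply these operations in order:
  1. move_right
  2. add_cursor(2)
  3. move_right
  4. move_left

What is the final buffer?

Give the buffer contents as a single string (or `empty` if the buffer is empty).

After op 1 (move_right): buffer="xtos" (len 4), cursors c1@1 c2@4, authorship ....
After op 2 (add_cursor(2)): buffer="xtos" (len 4), cursors c1@1 c3@2 c2@4, authorship ....
After op 3 (move_right): buffer="xtos" (len 4), cursors c1@2 c3@3 c2@4, authorship ....
After op 4 (move_left): buffer="xtos" (len 4), cursors c1@1 c3@2 c2@3, authorship ....

Answer: xtos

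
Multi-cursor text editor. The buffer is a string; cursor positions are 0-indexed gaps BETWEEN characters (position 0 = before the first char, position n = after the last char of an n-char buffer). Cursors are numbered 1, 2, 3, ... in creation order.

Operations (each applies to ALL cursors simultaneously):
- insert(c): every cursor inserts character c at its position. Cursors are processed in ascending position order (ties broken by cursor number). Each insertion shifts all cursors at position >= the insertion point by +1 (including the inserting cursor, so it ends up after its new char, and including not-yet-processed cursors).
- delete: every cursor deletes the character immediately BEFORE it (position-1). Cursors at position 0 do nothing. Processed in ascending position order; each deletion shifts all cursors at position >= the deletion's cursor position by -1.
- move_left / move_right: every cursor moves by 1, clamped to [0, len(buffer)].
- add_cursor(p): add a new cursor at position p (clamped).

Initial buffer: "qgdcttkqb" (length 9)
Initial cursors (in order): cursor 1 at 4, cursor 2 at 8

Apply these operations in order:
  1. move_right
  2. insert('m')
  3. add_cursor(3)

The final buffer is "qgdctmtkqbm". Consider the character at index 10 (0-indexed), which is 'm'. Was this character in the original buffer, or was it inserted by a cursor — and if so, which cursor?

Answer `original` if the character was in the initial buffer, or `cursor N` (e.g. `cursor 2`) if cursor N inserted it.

Answer: cursor 2

Derivation:
After op 1 (move_right): buffer="qgdcttkqb" (len 9), cursors c1@5 c2@9, authorship .........
After op 2 (insert('m')): buffer="qgdctmtkqbm" (len 11), cursors c1@6 c2@11, authorship .....1....2
After op 3 (add_cursor(3)): buffer="qgdctmtkqbm" (len 11), cursors c3@3 c1@6 c2@11, authorship .....1....2
Authorship (.=original, N=cursor N): . . . . . 1 . . . . 2
Index 10: author = 2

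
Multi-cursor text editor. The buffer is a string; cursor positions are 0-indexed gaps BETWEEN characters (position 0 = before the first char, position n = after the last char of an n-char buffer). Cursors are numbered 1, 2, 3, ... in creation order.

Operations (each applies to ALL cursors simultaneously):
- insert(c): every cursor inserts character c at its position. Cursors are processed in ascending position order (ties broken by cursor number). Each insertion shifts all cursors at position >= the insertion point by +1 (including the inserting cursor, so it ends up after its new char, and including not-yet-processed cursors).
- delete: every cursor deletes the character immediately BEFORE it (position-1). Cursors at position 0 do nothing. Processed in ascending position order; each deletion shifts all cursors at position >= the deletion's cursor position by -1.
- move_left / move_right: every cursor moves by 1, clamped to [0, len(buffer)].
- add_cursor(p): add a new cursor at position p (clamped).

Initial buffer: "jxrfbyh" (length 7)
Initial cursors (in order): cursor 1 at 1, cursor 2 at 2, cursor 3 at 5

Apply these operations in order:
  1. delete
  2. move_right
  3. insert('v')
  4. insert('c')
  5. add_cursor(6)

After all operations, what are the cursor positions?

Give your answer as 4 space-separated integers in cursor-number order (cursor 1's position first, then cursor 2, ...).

After op 1 (delete): buffer="rfyh" (len 4), cursors c1@0 c2@0 c3@2, authorship ....
After op 2 (move_right): buffer="rfyh" (len 4), cursors c1@1 c2@1 c3@3, authorship ....
After op 3 (insert('v')): buffer="rvvfyvh" (len 7), cursors c1@3 c2@3 c3@6, authorship .12..3.
After op 4 (insert('c')): buffer="rvvccfyvch" (len 10), cursors c1@5 c2@5 c3@9, authorship .1212..33.
After op 5 (add_cursor(6)): buffer="rvvccfyvch" (len 10), cursors c1@5 c2@5 c4@6 c3@9, authorship .1212..33.

Answer: 5 5 9 6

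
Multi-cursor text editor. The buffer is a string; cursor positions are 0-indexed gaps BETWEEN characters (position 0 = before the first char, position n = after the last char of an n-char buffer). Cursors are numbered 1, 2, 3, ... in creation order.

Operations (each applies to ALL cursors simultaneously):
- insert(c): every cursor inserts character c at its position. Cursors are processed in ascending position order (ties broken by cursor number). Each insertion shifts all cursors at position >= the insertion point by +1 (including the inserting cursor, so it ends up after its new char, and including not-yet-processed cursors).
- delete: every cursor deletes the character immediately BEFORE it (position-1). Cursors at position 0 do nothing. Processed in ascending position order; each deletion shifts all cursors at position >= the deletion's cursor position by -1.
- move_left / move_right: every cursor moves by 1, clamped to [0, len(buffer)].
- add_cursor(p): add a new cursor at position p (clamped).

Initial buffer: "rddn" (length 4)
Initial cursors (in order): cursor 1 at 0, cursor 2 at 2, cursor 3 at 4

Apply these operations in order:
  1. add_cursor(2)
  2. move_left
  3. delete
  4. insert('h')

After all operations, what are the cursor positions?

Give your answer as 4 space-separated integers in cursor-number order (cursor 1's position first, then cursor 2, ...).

Answer: 3 3 5 3

Derivation:
After op 1 (add_cursor(2)): buffer="rddn" (len 4), cursors c1@0 c2@2 c4@2 c3@4, authorship ....
After op 2 (move_left): buffer="rddn" (len 4), cursors c1@0 c2@1 c4@1 c3@3, authorship ....
After op 3 (delete): buffer="dn" (len 2), cursors c1@0 c2@0 c4@0 c3@1, authorship ..
After op 4 (insert('h')): buffer="hhhdhn" (len 6), cursors c1@3 c2@3 c4@3 c3@5, authorship 124.3.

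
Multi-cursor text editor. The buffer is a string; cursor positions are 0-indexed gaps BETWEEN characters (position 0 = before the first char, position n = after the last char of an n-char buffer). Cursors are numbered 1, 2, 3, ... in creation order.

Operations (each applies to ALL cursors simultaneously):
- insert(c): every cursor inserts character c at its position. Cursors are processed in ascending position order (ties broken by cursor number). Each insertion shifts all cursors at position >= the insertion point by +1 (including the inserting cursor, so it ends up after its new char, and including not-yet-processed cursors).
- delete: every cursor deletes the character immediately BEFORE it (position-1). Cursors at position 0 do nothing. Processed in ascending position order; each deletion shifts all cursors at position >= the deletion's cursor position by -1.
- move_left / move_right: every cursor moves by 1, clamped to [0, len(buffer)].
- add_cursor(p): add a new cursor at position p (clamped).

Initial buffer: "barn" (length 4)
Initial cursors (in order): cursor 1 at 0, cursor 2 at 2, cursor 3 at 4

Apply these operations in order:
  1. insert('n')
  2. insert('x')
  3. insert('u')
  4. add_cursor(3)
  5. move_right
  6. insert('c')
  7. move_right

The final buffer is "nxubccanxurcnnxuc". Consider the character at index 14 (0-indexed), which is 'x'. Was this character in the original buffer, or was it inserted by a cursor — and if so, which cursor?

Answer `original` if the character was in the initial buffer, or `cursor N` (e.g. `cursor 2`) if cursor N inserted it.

Answer: cursor 3

Derivation:
After op 1 (insert('n')): buffer="nbanrnn" (len 7), cursors c1@1 c2@4 c3@7, authorship 1..2..3
After op 2 (insert('x')): buffer="nxbanxrnnx" (len 10), cursors c1@2 c2@6 c3@10, authorship 11..22..33
After op 3 (insert('u')): buffer="nxubanxurnnxu" (len 13), cursors c1@3 c2@8 c3@13, authorship 111..222..333
After op 4 (add_cursor(3)): buffer="nxubanxurnnxu" (len 13), cursors c1@3 c4@3 c2@8 c3@13, authorship 111..222..333
After op 5 (move_right): buffer="nxubanxurnnxu" (len 13), cursors c1@4 c4@4 c2@9 c3@13, authorship 111..222..333
After op 6 (insert('c')): buffer="nxubccanxurcnnxuc" (len 17), cursors c1@6 c4@6 c2@12 c3@17, authorship 111.14.222.2.3333
After op 7 (move_right): buffer="nxubccanxurcnnxuc" (len 17), cursors c1@7 c4@7 c2@13 c3@17, authorship 111.14.222.2.3333
Authorship (.=original, N=cursor N): 1 1 1 . 1 4 . 2 2 2 . 2 . 3 3 3 3
Index 14: author = 3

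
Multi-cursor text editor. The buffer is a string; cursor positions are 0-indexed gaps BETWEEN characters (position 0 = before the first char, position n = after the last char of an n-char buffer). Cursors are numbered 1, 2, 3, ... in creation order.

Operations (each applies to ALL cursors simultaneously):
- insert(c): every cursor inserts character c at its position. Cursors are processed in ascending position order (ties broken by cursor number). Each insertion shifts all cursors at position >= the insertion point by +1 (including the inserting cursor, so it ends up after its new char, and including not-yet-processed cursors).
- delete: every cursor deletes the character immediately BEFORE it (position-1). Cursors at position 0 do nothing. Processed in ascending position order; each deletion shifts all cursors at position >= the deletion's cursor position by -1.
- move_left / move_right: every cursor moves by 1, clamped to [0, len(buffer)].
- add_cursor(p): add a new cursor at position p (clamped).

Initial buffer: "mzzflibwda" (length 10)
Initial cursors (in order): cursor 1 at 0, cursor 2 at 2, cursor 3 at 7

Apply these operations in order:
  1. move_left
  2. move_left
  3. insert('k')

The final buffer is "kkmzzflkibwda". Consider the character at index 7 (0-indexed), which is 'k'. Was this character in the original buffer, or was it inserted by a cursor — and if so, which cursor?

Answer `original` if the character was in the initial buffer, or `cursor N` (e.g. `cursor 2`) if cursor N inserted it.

Answer: cursor 3

Derivation:
After op 1 (move_left): buffer="mzzflibwda" (len 10), cursors c1@0 c2@1 c3@6, authorship ..........
After op 2 (move_left): buffer="mzzflibwda" (len 10), cursors c1@0 c2@0 c3@5, authorship ..........
After op 3 (insert('k')): buffer="kkmzzflkibwda" (len 13), cursors c1@2 c2@2 c3@8, authorship 12.....3.....
Authorship (.=original, N=cursor N): 1 2 . . . . . 3 . . . . .
Index 7: author = 3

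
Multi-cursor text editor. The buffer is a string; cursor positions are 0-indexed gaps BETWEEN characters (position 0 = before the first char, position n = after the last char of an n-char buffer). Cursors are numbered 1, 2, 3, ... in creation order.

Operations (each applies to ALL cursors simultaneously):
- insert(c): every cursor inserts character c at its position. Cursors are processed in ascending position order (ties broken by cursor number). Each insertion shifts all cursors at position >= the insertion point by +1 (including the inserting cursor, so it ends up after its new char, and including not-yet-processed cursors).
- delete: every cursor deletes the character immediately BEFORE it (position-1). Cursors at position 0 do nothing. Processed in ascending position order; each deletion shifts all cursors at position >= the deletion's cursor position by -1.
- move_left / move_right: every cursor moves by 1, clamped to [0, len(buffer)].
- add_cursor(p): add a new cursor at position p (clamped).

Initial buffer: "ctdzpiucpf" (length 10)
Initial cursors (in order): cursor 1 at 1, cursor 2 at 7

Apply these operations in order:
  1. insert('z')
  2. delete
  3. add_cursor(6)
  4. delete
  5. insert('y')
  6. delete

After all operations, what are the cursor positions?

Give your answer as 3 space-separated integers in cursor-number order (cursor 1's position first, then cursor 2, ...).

Answer: 0 4 4

Derivation:
After op 1 (insert('z')): buffer="cztdzpiuzcpf" (len 12), cursors c1@2 c2@9, authorship .1......2...
After op 2 (delete): buffer="ctdzpiucpf" (len 10), cursors c1@1 c2@7, authorship ..........
After op 3 (add_cursor(6)): buffer="ctdzpiucpf" (len 10), cursors c1@1 c3@6 c2@7, authorship ..........
After op 4 (delete): buffer="tdzpcpf" (len 7), cursors c1@0 c2@4 c3@4, authorship .......
After op 5 (insert('y')): buffer="ytdzpyycpf" (len 10), cursors c1@1 c2@7 c3@7, authorship 1....23...
After op 6 (delete): buffer="tdzpcpf" (len 7), cursors c1@0 c2@4 c3@4, authorship .......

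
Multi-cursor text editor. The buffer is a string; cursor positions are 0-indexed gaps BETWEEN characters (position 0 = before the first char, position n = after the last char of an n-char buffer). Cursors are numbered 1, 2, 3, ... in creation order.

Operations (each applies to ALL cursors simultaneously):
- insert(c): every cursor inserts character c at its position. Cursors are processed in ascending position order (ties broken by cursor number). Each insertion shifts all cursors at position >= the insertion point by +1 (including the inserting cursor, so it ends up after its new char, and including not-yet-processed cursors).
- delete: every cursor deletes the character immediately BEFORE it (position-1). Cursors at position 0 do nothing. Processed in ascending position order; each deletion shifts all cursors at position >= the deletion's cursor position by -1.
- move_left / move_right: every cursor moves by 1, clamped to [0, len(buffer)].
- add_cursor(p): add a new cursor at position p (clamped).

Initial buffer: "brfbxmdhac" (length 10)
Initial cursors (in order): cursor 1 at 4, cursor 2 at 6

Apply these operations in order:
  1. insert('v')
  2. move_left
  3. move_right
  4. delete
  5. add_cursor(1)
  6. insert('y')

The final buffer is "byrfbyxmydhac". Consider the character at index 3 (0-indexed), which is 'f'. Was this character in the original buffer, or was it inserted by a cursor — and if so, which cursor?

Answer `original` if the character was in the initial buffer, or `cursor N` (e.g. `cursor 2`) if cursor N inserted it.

Answer: original

Derivation:
After op 1 (insert('v')): buffer="brfbvxmvdhac" (len 12), cursors c1@5 c2@8, authorship ....1..2....
After op 2 (move_left): buffer="brfbvxmvdhac" (len 12), cursors c1@4 c2@7, authorship ....1..2....
After op 3 (move_right): buffer="brfbvxmvdhac" (len 12), cursors c1@5 c2@8, authorship ....1..2....
After op 4 (delete): buffer="brfbxmdhac" (len 10), cursors c1@4 c2@6, authorship ..........
After op 5 (add_cursor(1)): buffer="brfbxmdhac" (len 10), cursors c3@1 c1@4 c2@6, authorship ..........
After op 6 (insert('y')): buffer="byrfbyxmydhac" (len 13), cursors c3@2 c1@6 c2@9, authorship .3...1..2....
Authorship (.=original, N=cursor N): . 3 . . . 1 . . 2 . . . .
Index 3: author = original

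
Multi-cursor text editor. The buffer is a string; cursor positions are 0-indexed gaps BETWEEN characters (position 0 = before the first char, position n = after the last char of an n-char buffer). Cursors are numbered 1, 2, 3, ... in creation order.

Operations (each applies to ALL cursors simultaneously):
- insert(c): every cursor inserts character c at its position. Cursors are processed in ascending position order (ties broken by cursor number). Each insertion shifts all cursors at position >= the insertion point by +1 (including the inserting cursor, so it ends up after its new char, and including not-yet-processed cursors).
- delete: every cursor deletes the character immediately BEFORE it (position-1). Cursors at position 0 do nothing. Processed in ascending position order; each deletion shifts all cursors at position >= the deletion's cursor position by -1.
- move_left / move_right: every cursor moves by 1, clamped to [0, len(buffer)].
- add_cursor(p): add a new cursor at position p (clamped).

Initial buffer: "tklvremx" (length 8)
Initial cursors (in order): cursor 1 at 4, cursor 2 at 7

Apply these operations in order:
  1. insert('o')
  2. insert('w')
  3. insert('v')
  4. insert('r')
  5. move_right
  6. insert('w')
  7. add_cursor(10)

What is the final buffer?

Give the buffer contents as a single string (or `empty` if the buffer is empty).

Answer: tklvowvrrwemowvrxw

Derivation:
After op 1 (insert('o')): buffer="tklvoremox" (len 10), cursors c1@5 c2@9, authorship ....1...2.
After op 2 (insert('w')): buffer="tklvowremowx" (len 12), cursors c1@6 c2@11, authorship ....11...22.
After op 3 (insert('v')): buffer="tklvowvremowvx" (len 14), cursors c1@7 c2@13, authorship ....111...222.
After op 4 (insert('r')): buffer="tklvowvrremowvrx" (len 16), cursors c1@8 c2@15, authorship ....1111...2222.
After op 5 (move_right): buffer="tklvowvrremowvrx" (len 16), cursors c1@9 c2@16, authorship ....1111...2222.
After op 6 (insert('w')): buffer="tklvowvrrwemowvrxw" (len 18), cursors c1@10 c2@18, authorship ....1111.1..2222.2
After op 7 (add_cursor(10)): buffer="tklvowvrrwemowvrxw" (len 18), cursors c1@10 c3@10 c2@18, authorship ....1111.1..2222.2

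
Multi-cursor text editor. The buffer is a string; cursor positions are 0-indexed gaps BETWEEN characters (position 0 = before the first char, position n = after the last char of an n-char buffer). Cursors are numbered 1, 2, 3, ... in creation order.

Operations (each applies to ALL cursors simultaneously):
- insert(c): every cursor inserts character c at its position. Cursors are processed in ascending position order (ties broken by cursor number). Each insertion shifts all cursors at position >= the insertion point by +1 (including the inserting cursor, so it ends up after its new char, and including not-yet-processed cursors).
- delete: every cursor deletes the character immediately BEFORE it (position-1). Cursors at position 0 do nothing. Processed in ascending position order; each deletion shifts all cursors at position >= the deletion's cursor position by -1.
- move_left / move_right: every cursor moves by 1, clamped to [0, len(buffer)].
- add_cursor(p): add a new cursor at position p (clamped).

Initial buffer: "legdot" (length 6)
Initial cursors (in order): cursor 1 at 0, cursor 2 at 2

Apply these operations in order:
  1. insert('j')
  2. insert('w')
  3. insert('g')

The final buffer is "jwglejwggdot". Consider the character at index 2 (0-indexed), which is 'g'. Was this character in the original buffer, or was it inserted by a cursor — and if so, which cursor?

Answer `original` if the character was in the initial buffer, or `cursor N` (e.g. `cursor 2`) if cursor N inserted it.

Answer: cursor 1

Derivation:
After op 1 (insert('j')): buffer="jlejgdot" (len 8), cursors c1@1 c2@4, authorship 1..2....
After op 2 (insert('w')): buffer="jwlejwgdot" (len 10), cursors c1@2 c2@6, authorship 11..22....
After op 3 (insert('g')): buffer="jwglejwggdot" (len 12), cursors c1@3 c2@8, authorship 111..222....
Authorship (.=original, N=cursor N): 1 1 1 . . 2 2 2 . . . .
Index 2: author = 1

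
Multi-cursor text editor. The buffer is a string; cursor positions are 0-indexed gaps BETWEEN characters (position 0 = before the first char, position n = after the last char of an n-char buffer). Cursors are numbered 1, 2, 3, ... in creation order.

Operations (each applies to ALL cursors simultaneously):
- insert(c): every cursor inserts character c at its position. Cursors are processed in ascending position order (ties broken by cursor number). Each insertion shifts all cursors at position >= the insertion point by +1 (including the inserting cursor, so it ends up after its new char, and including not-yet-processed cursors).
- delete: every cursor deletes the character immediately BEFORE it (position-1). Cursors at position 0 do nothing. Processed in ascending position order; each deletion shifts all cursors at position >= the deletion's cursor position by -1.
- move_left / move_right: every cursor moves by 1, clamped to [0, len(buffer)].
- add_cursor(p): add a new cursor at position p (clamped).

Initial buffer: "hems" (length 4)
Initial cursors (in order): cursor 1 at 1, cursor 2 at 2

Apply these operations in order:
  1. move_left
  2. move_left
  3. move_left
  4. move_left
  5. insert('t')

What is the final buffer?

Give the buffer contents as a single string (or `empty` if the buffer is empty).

Answer: tthems

Derivation:
After op 1 (move_left): buffer="hems" (len 4), cursors c1@0 c2@1, authorship ....
After op 2 (move_left): buffer="hems" (len 4), cursors c1@0 c2@0, authorship ....
After op 3 (move_left): buffer="hems" (len 4), cursors c1@0 c2@0, authorship ....
After op 4 (move_left): buffer="hems" (len 4), cursors c1@0 c2@0, authorship ....
After op 5 (insert('t')): buffer="tthems" (len 6), cursors c1@2 c2@2, authorship 12....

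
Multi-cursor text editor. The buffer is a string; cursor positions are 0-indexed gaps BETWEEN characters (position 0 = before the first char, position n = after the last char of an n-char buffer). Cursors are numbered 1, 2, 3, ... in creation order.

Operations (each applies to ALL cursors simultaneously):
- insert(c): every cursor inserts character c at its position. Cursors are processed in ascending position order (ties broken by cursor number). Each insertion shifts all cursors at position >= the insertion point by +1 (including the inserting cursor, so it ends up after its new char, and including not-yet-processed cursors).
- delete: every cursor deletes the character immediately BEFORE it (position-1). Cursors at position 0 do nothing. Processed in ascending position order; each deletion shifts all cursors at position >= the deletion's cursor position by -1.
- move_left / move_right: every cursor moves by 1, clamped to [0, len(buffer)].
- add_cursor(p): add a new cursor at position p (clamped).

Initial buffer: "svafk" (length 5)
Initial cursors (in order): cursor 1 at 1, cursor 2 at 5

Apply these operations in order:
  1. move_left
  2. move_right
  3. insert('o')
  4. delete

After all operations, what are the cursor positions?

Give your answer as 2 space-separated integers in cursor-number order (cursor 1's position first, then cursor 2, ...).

After op 1 (move_left): buffer="svafk" (len 5), cursors c1@0 c2@4, authorship .....
After op 2 (move_right): buffer="svafk" (len 5), cursors c1@1 c2@5, authorship .....
After op 3 (insert('o')): buffer="sovafko" (len 7), cursors c1@2 c2@7, authorship .1....2
After op 4 (delete): buffer="svafk" (len 5), cursors c1@1 c2@5, authorship .....

Answer: 1 5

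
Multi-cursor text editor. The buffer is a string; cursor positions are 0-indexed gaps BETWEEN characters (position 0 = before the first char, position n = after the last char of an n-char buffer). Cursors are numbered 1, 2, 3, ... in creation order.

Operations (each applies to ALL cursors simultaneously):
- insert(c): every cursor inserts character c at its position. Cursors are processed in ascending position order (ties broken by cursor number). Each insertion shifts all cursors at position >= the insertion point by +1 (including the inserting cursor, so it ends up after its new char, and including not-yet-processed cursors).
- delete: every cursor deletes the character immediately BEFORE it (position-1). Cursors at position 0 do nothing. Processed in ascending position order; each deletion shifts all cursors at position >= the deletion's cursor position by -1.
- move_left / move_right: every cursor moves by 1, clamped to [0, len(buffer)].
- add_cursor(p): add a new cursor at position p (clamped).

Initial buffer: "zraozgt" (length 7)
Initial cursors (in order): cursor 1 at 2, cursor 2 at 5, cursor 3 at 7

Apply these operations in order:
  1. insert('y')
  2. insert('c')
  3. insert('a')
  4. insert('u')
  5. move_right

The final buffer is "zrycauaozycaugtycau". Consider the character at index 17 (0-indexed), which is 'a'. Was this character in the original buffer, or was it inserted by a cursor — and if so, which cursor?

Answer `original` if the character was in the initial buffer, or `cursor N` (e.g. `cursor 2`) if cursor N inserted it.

Answer: cursor 3

Derivation:
After op 1 (insert('y')): buffer="zryaozygty" (len 10), cursors c1@3 c2@7 c3@10, authorship ..1...2..3
After op 2 (insert('c')): buffer="zrycaozycgtyc" (len 13), cursors c1@4 c2@9 c3@13, authorship ..11...22..33
After op 3 (insert('a')): buffer="zrycaaozycagtyca" (len 16), cursors c1@5 c2@11 c3@16, authorship ..111...222..333
After op 4 (insert('u')): buffer="zrycauaozycaugtycau" (len 19), cursors c1@6 c2@13 c3@19, authorship ..1111...2222..3333
After op 5 (move_right): buffer="zrycauaozycaugtycau" (len 19), cursors c1@7 c2@14 c3@19, authorship ..1111...2222..3333
Authorship (.=original, N=cursor N): . . 1 1 1 1 . . . 2 2 2 2 . . 3 3 3 3
Index 17: author = 3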